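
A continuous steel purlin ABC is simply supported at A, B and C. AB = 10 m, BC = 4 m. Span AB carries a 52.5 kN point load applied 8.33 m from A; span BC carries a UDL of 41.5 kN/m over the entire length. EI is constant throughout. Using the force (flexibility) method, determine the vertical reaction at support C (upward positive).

Insert a hinge at B; M_B is the redundant, and each span becomes simply supported.
Discontinuity in slope at B on the released structure — sum the simple-span end rotations:
  span AB: point load 52.5 at a = 8.33: Pab(L + a)/(6LEI) = 223.1/EI
  span BC: UDL 41.5: wL³/(24EI) = 110.7/EI
  relative rotation θ_0 = (223.1 + 110.7)/EI = 333.8/EI
A unit hogging moment at B produces rotation L₁/(3EI) + L₂/(3EI) = 4.667/EI.
Compatibility: M_B·(L₁+L₂)/(3EI) = θ_0, giving M_B = 71.52 kN·m (hogging).
Span BC, ΣM about C: R_B^{BC}·4 = 332 + 71.52, so R_B^{BC} = 100.9 kN and R_C = 166 − 100.9 = 65.12 kN.

R_C = 65.12 kN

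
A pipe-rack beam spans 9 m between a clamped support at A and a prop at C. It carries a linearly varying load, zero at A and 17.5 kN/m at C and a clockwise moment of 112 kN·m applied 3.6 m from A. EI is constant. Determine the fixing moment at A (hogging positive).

M_A = 87.17 kN·m

Take the reaction at C as the redundant and release it; the primary structure is a cantilever fixed at A.
Free-end deflection of the primary structure under the applied loading (downward +):
  triangular load, peak 17.5 at the free end: 11w₀L⁴/(120EI) = 10525/EI
  clockwise couple 112 at a = 3.6: M₀a(2L − a)/(2EI) = 2903/EI
  δ_0 = 13428/EI
Flexibility coefficient — unit upward force at C: δ_{CC} = L³/(3EI) = 243/EI.
The prop prevents deflection at C: R_C = δ_0/δ_{CC} = 13428/243 = 55.26 kN.
Moment equilibrium about A: M_A = Σ(load moments about A) − R_C·L = 584.5 − 55.26×9 = 87.17 kN·m.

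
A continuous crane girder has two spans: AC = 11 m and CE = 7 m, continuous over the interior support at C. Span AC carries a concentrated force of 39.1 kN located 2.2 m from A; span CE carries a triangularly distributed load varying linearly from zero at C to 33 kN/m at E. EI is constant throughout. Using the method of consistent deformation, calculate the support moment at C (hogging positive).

M_C = 61.91 kN·m

Release continuity at C by inserting a hinge; the redundant is the internal moment M_C. The primary structure is two simply-supported spans AC and CE.
Rotations at C on the released spans (each span's end-slope, ×1/EI):
  span AC: point load 39.1 at a = 2.2: Pab(L + a)/(6LEI) = 151.4/EI
  span CE: triangular load, peak 33: 7w₀L³/(360EI) = 220.1/EI
  relative rotation θ_0 = (151.4 + 220.1)/EI = 371.5/EI
A unit hogging moment at C produces rotation L₁/(3EI) + L₂/(3EI) = 6/EI.
Compatibility: M_C·(L₁+L₂)/(3EI) = θ_0, giving M_C = 61.91 kN·m (hogging).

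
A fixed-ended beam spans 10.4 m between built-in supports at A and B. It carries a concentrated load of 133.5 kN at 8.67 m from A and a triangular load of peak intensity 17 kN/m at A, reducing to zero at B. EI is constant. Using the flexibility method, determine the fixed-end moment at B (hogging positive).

Release both end moments; the primary structure is a simply-supported span AB with redundants M_A and M_B.
On the primary (simply-supported) span, the end slopes from the loading are:
  at A: point load 133.5 at a = 8.67: Pab(L + b)/(6LEI) = 389.2/EI
  at B: point load 133.5 at a = 8.67: Pab(L + a)/(6LEI) = 611.9/EI
  at A: triangular load, peak 17: w₀L³/(45EI) = 424.9/EI
  at B: triangular load, peak 17: 7w₀L³/(360EI) = 371.8/EI
  θ_A0 = 814.2/EI,  θ_B0 = 983.8/EI
Flexibility coefficients: a unit moment at one end gives L/(3EI) there and L/(6EI) at the far end, so f₁₁ = f₂₂ = 3.467/EI and f₁₂ = f₂₁ = 1.733/EI.
Compatibility — zero rotation at each built-in end:
  3.467 M_A + 1.733 M_B = 814.2
  1.733 M_A + 3.467 M_B = 983.8
Solving the pair gives M_A = 124 kN·m and M_B = 221.8 kN·m (hogging).

M_B = 221.8 kN·m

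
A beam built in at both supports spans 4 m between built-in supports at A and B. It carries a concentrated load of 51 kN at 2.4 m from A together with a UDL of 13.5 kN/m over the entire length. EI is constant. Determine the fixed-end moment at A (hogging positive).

Take the two fixed-end moments M_A, M_B as redundants; the released structure is the simple span AB.
Simple-span end rotations at A and B under the given loads:
  at A: point load 51 at a = 2.4: Pab(L + b)/(6LEI) = 45.7/EI
  at B: point load 51 at a = 2.4: Pab(L + a)/(6LEI) = 52.22/EI
  at A: UDL 13.5: wL³/(24EI) = 36/EI
  at B: UDL 13.5: wL³/(24EI) = 36/EI
  θ_A0 = 81.7/EI,  θ_B0 = 88.22/EI
Flexibility coefficients: a unit moment at one end gives L/(3EI) there and L/(6EI) at the far end, so f₁₁ = f₂₂ = 1.333/EI and f₁₂ = f₂₁ = 0.6667/EI.
Compatibility — zero rotation at each built-in end:
  1.333 M_A + 0.6667 M_B = 81.7
  0.6667 M_A + 1.333 M_B = 88.22
Solving the pair gives M_A = 37.58 kN·m and M_B = 47.38 kN·m (hogging).

M_A = 37.58 kN·m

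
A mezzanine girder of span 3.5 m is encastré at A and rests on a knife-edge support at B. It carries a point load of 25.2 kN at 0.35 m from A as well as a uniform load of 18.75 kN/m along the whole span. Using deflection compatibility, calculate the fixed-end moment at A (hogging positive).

M_A = 36.25 kN·m

Remove the prop at B; the released (primary) structure is a cantilever built in at A.
Downward deflection at the released point B due to the loads:
  point load 25.2 at a = 0.35: Pa²(3L − a)/(6EI) = 5.222/EI
  UDL 18.75: wL⁴/(8EI) = 351.7/EI
  δ_0 = 356.9/EI
Flexibility coefficient — unit upward force at B: δ_{BB} = L³/(3EI) = 14.29/EI.
The prop prevents deflection at B: R_B = δ_0/δ_{BB} = 356.9/14.29 = 24.97 kN.
Moment equilibrium about A: M_A = Σ(load moments about A) − R_B·L = 123.7 − 24.97×3.5 = 36.25 kN·m.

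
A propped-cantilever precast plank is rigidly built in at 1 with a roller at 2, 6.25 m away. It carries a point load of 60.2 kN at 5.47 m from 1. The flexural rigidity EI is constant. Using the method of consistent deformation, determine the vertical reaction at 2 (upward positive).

R_2 = 48.99 kN

Take the reaction at 2 as the redundant and release it; the primary structure is a cantilever fixed at 1.
Free-end deflection of the primary structure under the applied loading (downward +):
  point load 60.2 at a = 5.47: Pa²(3L − a)/(6EI) = 3987/EI
Flexibility coefficient — unit upward force at 2: δ_{22} = L³/(3EI) = 81.38/EI.
The prop prevents deflection at 2: R_2 = δ_0/δ_{22} = 3987/81.38 = 48.99 kN.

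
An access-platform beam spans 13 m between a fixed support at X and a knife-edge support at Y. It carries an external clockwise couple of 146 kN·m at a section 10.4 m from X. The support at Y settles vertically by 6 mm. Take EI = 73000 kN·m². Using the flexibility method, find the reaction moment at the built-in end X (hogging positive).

Take the reaction at Y as the redundant and release it; the primary structure is a cantilever fixed at X.
Downward deflection at the released point Y due to the loads:
  clockwise couple 146 at a = 10.4: M₀a(2L − a)/(2EI) = 11844/EI
Tip deflection under a unit load at Y: L³/(3EI) = 732.3/EI.
With EI = 73000 kN·m²: δ_0 = 0.16224 m and δ_{YY} = 0.010032 m/kN.
Compatibility — the beam at Y must follow the support down by 0.006 m: δ_0 − R_Y·δ_{YY} = 0.006, so R_Y = (0.16224 − 0.006)/0.010032 = 15.57 kN.
Moment equilibrium about X: M_X = Σ(load moments about X) − R_Y·L = 146 − 15.57×13 = -56.46 kN·m.

M_X = -56.46 kN·m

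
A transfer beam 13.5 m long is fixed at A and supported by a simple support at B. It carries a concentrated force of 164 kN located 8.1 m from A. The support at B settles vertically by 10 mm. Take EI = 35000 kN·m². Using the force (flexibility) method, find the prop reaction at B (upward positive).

R_B = 70.42 kN

Choose R_B as the redundant. The primary structure is the cantilever fixed at A.
Free-end deflection of the primary structure under the applied loading (downward +):
  point load 164 at a = 8.1: Pa²(3L − a)/(6EI) = 58104/EI
Tip deflection under a unit load at B: L³/(3EI) = 820.1/EI.
With EI = 35000 kN·m²: δ_0 = 1.6601 m and δ_{BB} = 0.023432 m/kN.
Compatibility — the beam at B must follow the support down by 0.01 m: δ_0 − R_B·δ_{BB} = 0.01, so R_B = (1.6601 − 0.01)/0.023432 = 70.42 kN.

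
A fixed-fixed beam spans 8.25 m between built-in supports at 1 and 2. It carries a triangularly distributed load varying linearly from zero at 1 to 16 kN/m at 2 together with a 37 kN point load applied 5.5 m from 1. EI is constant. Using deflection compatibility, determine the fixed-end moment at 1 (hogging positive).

Take the two fixed-end moments M_1, M_2 as redundants; the released structure is the simple span 12.
End rotations of the released simple span under the applied load (×1/EI):
  at 1: triangular load, peak 16: 7w₀L³/(360EI) = 174.7/EI
  at 2: triangular load, peak 16: w₀L³/(45EI) = 199.7/EI
  at 1: point load 37 at a = 5.5: Pab(L + b)/(6LEI) = 124.4/EI
  at 2: point load 37 at a = 5.5: Pab(L + a)/(6LEI) = 155.5/EI
  θ_10 = 299.1/EI,  θ_20 = 355.1/EI
Flexibility coefficients: a unit moment at one end gives L/(3EI) there and L/(6EI) at the far end, so f₁₁ = f₂₂ = 2.75/EI and f₁₂ = f₂₁ = 1.375/EI.
Compatibility — zero rotation at each built-in end:
  2.75 M_1 + 1.375 M_2 = 299.1
  1.375 M_1 + 2.75 M_2 = 355.1
Solving the pair gives M_1 = 58.91 kN·m and M_2 = 99.67 kN·m (hogging).

M_1 = 58.91 kN·m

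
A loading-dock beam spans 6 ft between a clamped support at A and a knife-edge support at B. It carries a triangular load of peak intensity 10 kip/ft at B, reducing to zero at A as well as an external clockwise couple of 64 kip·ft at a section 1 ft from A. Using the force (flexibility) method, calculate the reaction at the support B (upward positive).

R_B = 21.39 kip

Remove the prop at B; the released (primary) structure is a cantilever built in at A.
Deflection at B on the released cantilever, summing each load's contribution:
  triangular load, peak 10 at the free end: 11w₀L⁴/(120EI) = 1188/EI
  clockwise couple 64 at a = 1: M₀a(2L − a)/(2EI) = 352/EI
  δ_0 = 1540/EI
Flexibility coefficient — unit upward force at B: δ_{BB} = L³/(3EI) = 72/EI.
The prop prevents deflection at B: R_B = δ_0/δ_{BB} = 1540/72 = 21.39 kip.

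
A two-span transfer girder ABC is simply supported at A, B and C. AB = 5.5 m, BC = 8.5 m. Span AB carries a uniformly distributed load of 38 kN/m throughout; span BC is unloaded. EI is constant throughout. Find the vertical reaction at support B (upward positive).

R_B = 121.4 kN

Take M_B as the redundant. Released structure: two simple spans AB and BC with a hinge at B.
Discontinuity in slope at B on the released structure — sum the simple-span end rotations:
  span AB: UDL 38: wL³/(24EI) = 263.4/EI
  relative rotation θ_0 = (263.4 + 0)/EI = 263.4/EI
A unit hogging moment at B produces rotation L₁/(3EI) + L₂/(3EI) = 4.667/EI.
Compatibility: M_B·(L₁+L₂)/(3EI) = θ_0, giving M_B = 56.45 kN·m (hogging).
Span AB, ΣM about A with M_B applied at B: R_B^{AB}·5.5 = 574.8 + 56.45, so R_B^{AB} = 114.8 kN and R_A = 209 − 114.8 = 94.24 kN.
Span BC, ΣM about C: R_B^{BC}·8.5 = 0 + 56.45, so R_B^{BC} = 6.641 kN and R_C = 0 − 6.641 = -6.641 kN.
R_B = 114.8 + 6.641 = 121.4 kN.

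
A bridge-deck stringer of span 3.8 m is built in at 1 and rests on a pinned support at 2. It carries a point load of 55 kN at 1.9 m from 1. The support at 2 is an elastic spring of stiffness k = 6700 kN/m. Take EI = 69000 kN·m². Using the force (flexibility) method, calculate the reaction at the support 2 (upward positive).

R_2 = 11 kN

Choose R_2 as the redundant. The primary structure is the cantilever fixed at 1.
Deflection at 2 on the released cantilever, summing each load's contribution:
  point load 55 at a = 1.9: Pa²(3L − a)/(6EI) = 314.4/EI
Tip deflection under a unit load at 2: L³/(3EI) = 18.29/EI.
With EI = 69000 kN·m²: δ_0 = 0.004556 m and δ_{22} = 0.000265 m/kN.
Compatibility — the spring shortens by R_2/k under the reaction it provides: δ_0 − R_2·δ_{22} = R_2/k. With 1/k = 0.000149 m/kN, R_2 = δ_0 / (δ_{22} + 1/k) = 0.004556 / (0.000265 + 0.000149) = 11 kN.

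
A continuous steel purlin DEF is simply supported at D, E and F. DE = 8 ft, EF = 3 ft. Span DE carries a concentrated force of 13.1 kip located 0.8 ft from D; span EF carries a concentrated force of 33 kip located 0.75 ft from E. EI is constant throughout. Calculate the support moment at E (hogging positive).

Take M_E as the redundant. Released structure: two simple spans DE and EF with a hinge at E.
Rotations at E on the released spans (each span's end-slope, ×1/EI):
  span DE: point load 13.1 at a = 0.8: Pab(L + a)/(6LEI) = 13.83/EI
  span EF: point load 33 at a = 0.75: Pab(L + b)/(6LEI) = 16.24/EI
  relative rotation θ_0 = (13.83 + 16.24)/EI = 30.08/EI
A unit hogging moment at E produces rotation L₁/(3EI) + L₂/(3EI) = 3.667/EI.
Compatibility: M_E·(L₁+L₂)/(3EI) = θ_0, giving M_E = 8.202 kip·ft (hogging).

M_E = 8.202 kip·ft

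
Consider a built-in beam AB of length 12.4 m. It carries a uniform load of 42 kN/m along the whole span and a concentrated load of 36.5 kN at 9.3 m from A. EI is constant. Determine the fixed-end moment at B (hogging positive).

Release both end moments; the primary structure is a simply-supported span AB with redundants M_A and M_B.
On the primary (simply-supported) span, the end slopes from the loading are:
  at A: UDL 42: wL³/(24EI) = 3337/EI
  at B: UDL 42: wL³/(24EI) = 3337/EI
  at A: point load 36.5 at a = 9.3: Pab(L + b)/(6LEI) = 219.2/EI
  at B: point load 36.5 at a = 9.3: Pab(L + a)/(6LEI) = 306.9/EI
  θ_A0 = 3556/EI,  θ_B0 = 3644/EI
Flexibility coefficients: a unit moment at one end gives L/(3EI) there and L/(6EI) at the far end, so f₁₁ = f₂₂ = 4.133/EI and f₁₂ = f₂₁ = 2.067/EI.
Compatibility — zero rotation at each built-in end:
  4.133 M_A + 2.067 M_B = 3556
  2.067 M_A + 4.133 M_B = 3644
Solving the pair gives M_A = 559.4 kN·m and M_B = 601.8 kN·m (hogging).

M_B = 601.8 kN·m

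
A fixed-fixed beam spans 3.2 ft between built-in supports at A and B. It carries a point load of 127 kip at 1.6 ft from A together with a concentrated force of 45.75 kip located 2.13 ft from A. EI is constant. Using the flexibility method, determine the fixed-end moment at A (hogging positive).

M_A = 61.7 kip·ft

Release both end moments; the primary structure is a simply-supported span AB with redundants M_A and M_B.
Simple-span end rotations at A and B under the given loads:
  at A: point load 127 at a = 1.6: Pab(L + b)/(6LEI) = 81.28/EI
  at B: point load 127 at a = 1.6: Pab(L + a)/(6LEI) = 81.28/EI
  at A: point load 45.75 at a = 2.13: Pab(L + b)/(6LEI) = 23.19/EI
  at B: point load 45.75 at a = 2.13: Pab(L + a)/(6LEI) = 28.95/EI
  θ_A0 = 104.5/EI,  θ_B0 = 110.2/EI
Flexibility coefficients: a unit moment at one end gives L/(3EI) there and L/(6EI) at the far end, so f₁₁ = f₂₂ = 1.067/EI and f₁₂ = f₂₁ = 0.5333/EI.
Compatibility — zero rotation at each built-in end:
  1.067 M_A + 0.5333 M_B = 104.5
  0.5333 M_A + 1.067 M_B = 110.2
Solving the pair gives M_A = 61.7 kip·ft and M_B = 72.49 kip·ft (hogging).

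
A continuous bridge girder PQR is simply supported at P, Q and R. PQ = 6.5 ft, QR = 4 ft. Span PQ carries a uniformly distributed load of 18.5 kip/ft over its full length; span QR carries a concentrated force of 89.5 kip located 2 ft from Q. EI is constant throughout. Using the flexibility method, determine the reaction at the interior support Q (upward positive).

Insert a hinge at Q; M_Q is the redundant, and each span becomes simply supported.
Rotations at Q on the released spans (each span's end-slope, ×1/EI):
  span PQ: UDL 18.5: wL³/(24EI) = 211.7/EI
  span QR: point load 89.5 at a = 2: Pab(L + b)/(6LEI) = 89.5/EI
  relative rotation θ_0 = (211.7 + 89.5)/EI = 301.2/EI
A unit hogging moment at Q produces rotation L₁/(3EI) + L₂/(3EI) = 3.5/EI.
Compatibility: M_Q·(L₁+L₂)/(3EI) = θ_0, giving M_Q = 86.05 kip·ft (hogging).
Span PQ, ΣM about P with M_Q applied at Q: R_Q^{PQ}·6.5 = 390.8 + 86.05, so R_Q^{PQ} = 73.36 kip and R_P = 120.2 − 73.36 = 46.89 kip.
Span QR, ΣM about R: R_Q^{QR}·4 = 179 + 86.05, so R_Q^{QR} = 66.26 kip and R_R = 89.5 − 66.26 = 23.24 kip.
R_Q = 73.36 + 66.26 = 139.6 kip.

R_Q = 139.6 kip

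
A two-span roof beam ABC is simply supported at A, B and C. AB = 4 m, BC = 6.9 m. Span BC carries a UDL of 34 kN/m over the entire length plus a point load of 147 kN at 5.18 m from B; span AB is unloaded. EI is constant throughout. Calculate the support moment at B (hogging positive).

Insert a hinge at B; M_B is the redundant, and each span becomes simply supported.
Discontinuity in slope at B on the released structure — sum the simple-span end rotations:
  span BC: UDL 34: wL³/(24EI) = 465.4/EI
  span BC: point load 147 at a = 5.18: Pab(L + b)/(6LEI) = 272.7/EI
  relative rotation θ_0 = (0 + 738.1)/EI = 738.1/EI
A unit hogging moment at B produces rotation L₁/(3EI) + L₂/(3EI) = 3.633/EI.
Slope continuity at B: θ_0 = M_B·3.633/EI, so M_B = 738.1/3.633 = 203.1 kN·m (hogging).

M_B = 203.1 kN·m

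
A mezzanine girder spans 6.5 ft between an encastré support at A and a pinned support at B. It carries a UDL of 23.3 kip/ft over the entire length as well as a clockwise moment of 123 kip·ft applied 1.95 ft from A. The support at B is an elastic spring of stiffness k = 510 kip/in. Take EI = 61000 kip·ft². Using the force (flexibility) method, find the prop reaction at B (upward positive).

Release the roller at B. Primary structure: cantilever fixed at A.
Deflection at B on the released cantilever, summing each load's contribution:
  UDL 23.3: wL⁴/(8EI) = 5199/EI
  clockwise couple 123 at a = 1.95: M₀a(2L − a)/(2EI) = 1325/EI
  δ_0 = 6524/EI
Flexibility coefficient — unit upward force at B: δ_{BB} = L³/(3EI) = 91.54/EI.
With EI = 61000 kip·ft²: δ_0 = 0.10695 ft and δ_{BB} = 0.001501 ft/kip.
Compatibility — the spring shortens by R_B/k under the reaction it provides: δ_0 − R_B·δ_{BB} = R_B/k. With 1/k = 1/(510×12) ft/kip = 0.000163 ft/kip, R_B = δ_0 / (δ_{BB} + 1/k) = 0.10695 / (0.001501 + 0.000163) = 64.27 kip.

R_B = 64.27 kip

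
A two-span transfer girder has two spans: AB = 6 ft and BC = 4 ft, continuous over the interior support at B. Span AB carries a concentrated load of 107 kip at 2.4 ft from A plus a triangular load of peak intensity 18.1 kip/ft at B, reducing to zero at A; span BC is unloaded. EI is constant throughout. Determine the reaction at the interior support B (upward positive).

R_B = 116.8 kip

Release continuity at B by inserting a hinge; the redundant is the internal moment M_B. The primary structure is two simply-supported spans AB and BC.
Discontinuity in slope at B on the released structure — sum the simple-span end rotations:
  span AB: point load 107 at a = 2.4: Pab(L + a)/(6LEI) = 215.7/EI
  span AB: triangular load, peak 18.1: w₀L³/(45EI) = 86.88/EI
  relative rotation θ_0 = (302.6 + 0)/EI = 302.6/EI
A unit hogging moment at B produces rotation L₁/(3EI) + L₂/(3EI) = 3.333/EI.
Slope continuity at B: θ_0 = M_B·3.333/EI, so M_B = 302.6/3.333 = 90.78 kip·ft (hogging).
Span AB, ΣM about A with M_B applied at B: R_B^{AB}·6 = 474 + 90.78, so R_B^{AB} = 94.13 kip and R_A = 161.3 − 94.13 = 67.17 kip.
Span BC, ΣM about C: R_B^{BC}·4 = 0 + 90.78, so R_B^{BC} = 22.69 kip and R_C = 0 − 22.69 = -22.69 kip.
R_B = 94.13 + 22.69 = 116.8 kip.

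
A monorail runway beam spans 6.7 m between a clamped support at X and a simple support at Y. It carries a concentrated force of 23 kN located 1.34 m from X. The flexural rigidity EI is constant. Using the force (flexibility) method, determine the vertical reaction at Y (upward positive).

Take the reaction at Y as the redundant and release it; the primary structure is a cantilever fixed at X.
Deflection at Y on the released cantilever, summing each load's contribution:
  point load 23 at a = 1.34: Pa²(3L − a)/(6EI) = 129.1/EI
Tip deflection under a unit load at Y: L³/(3EI) = 100.3/EI.
The prop prevents deflection at Y: R_Y = δ_0/δ_{YY} = 129.1/100.3 = 1.288 kN.

R_Y = 1.288 kN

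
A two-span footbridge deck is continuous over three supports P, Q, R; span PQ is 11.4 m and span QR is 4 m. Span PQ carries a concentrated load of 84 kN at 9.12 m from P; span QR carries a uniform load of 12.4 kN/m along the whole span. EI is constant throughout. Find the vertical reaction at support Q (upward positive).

Take M_Q as the redundant. Released structure: two simple spans PQ and QR with a hinge at Q.
Discontinuity in slope at Q on the released structure — sum the simple-span end rotations:
  span PQ: point load 84 at a = 9.12: Pab(L + a)/(6LEI) = 524/EI
  span QR: UDL 12.4: wL³/(24EI) = 33.07/EI
  relative rotation θ_0 = (524 + 33.07)/EI = 557.1/EI
A unit hogging moment at Q produces rotation L₁/(3EI) + L₂/(3EI) = 5.133/EI.
Compatibility: M_Q·(L₁+L₂)/(3EI) = θ_0, giving M_Q = 108.5 kN·m (hogging).
Span PQ, ΣM about P with M_Q applied at Q: R_Q^{PQ}·11.4 = 766.1 + 108.5, so R_Q^{PQ} = 76.72 kN and R_P = 84 − 76.72 = 7.281 kN.
Span QR, ΣM about R: R_Q^{QR}·4 = 99.2 + 108.5, so R_Q^{QR} = 51.93 kN and R_R = 49.6 − 51.93 = -2.33 kN.
R_Q = 76.72 + 51.93 = 128.6 kN.

R_Q = 128.6 kN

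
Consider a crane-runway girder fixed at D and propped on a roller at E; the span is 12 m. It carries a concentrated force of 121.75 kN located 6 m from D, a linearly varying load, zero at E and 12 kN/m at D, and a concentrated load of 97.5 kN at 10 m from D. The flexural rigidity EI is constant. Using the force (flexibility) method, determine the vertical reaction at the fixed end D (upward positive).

R_D = 165.5 kN

Take the reaction at E as the redundant and release it; the primary structure is a cantilever fixed at D.
Primary-structure tip deflection at E by superposition:
  point load 121.75 at a = 6: Pa²(3L − a)/(6EI) = 21915/EI
  triangular load, peak 12 at the fixed end: w₀L⁴/(30EI) = 8294/EI
  point load 97.5 at a = 10: Pa²(3L − a)/(6EI) = 42250/EI
  δ_0 = 72459/EI
Flexibility coefficient — unit upward force at E: δ_{EE} = L³/(3EI) = 576/EI.
The prop prevents deflection at E: R_E = δ_0/δ_{EE} = 72459/576 = 125.8 kN.
Vertical equilibrium: R_D = ΣP − R_E = 291.2 − 125.8 = 165.5 kN.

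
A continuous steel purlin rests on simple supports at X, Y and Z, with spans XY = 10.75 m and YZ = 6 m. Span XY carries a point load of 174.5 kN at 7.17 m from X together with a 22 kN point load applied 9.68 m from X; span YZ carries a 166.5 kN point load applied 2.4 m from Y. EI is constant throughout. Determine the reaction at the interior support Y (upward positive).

R_Y = 315.2 kN

Take M_Y as the redundant. Released structure: two simple spans XY and YZ with a hinge at Y.
Discontinuity in slope at Y on the released structure — sum the simple-span end rotations:
  span XY: point load 174.5 at a = 7.17: Pab(L + a)/(6LEI) = 1244/EI
  span XY: point load 22 at a = 9.68: Pab(L + a)/(6LEI) = 72.18/EI
  span YZ: point load 166.5 at a = 2.4: Pab(L + b)/(6LEI) = 383.6/EI
  relative rotation θ_0 = (1317 + 383.6)/EI = 1700/EI
A unit hogging moment at Y produces rotation L₁/(3EI) + L₂/(3EI) = 5.583/EI.
Slope continuity at Y: θ_0 = M_Y·5.583/EI, so M_Y = 1700/5.583 = 304.5 kN·m (hogging).
Span XY, ΣM about X with M_Y applied at Y: R_Y^{XY}·10.75 = 1464 + 304.5, so R_Y^{XY} = 164.5 kN and R_X = 196.5 − 164.5 = 31.97 kN.
Span YZ, ΣM about Z: R_Y^{YZ}·6 = 599.4 + 304.5, so R_Y^{YZ} = 150.7 kN and R_Z = 166.5 − 150.7 = 15.85 kN.
R_Y = 164.5 + 150.7 = 315.2 kN.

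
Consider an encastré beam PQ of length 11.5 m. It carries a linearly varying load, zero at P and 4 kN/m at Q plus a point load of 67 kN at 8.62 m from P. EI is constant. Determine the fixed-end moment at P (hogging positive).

M_P = 53.86 kN·m

Release both end moments; the primary structure is a simply-supported span PQ with redundants M_P and M_Q.
Simple-span end rotations at P and Q under the given loads:
  at P: triangular load, peak 4: 7w₀L³/(360EI) = 118.3/EI
  at Q: triangular load, peak 4: w₀L³/(45EI) = 135.2/EI
  at P: point load 67 at a = 8.62: Pab(L + b)/(6LEI) = 346.6/EI
  at Q: point load 67 at a = 8.62: Pab(L + a)/(6LEI) = 485/EI
  θ_P0 = 464.9/EI,  θ_Q0 = 620.2/EI
Flexibility coefficients: a unit moment at one end gives L/(3EI) there and L/(6EI) at the far end, so f₁₁ = f₂₂ = 3.833/EI and f₁₂ = f₂₁ = 1.917/EI.
Compatibility — zero rotation at each built-in end:
  3.833 M_P + 1.917 M_Q = 464.9
  1.917 M_P + 3.833 M_Q = 620.2
Solving the pair gives M_P = 53.86 kN·m and M_Q = 134.9 kN·m (hogging).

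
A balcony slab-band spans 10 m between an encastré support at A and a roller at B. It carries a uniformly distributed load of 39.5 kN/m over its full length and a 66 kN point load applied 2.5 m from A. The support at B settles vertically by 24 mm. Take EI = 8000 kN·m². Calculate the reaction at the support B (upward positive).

R_B = 153.2 kN

Release the roller at B. Primary structure: cantilever fixed at A.
Downward deflection at the released point B due to the loads:
  UDL 39.5: wL⁴/(8EI) = 49375/EI
  point load 66 at a = 2.5: Pa²(3L − a)/(6EI) = 1891/EI
  δ_0 = 51266/EI
Tip deflection under a unit load at B: L³/(3EI) = 333.3/EI.
With EI = 8000 kN·m²: δ_0 = 6.4082 m and δ_{BB} = 0.041667 m/kN.
Compatibility — the beam at B must follow the support down by 0.024 m: δ_0 − R_B·δ_{BB} = 0.024, so R_B = (6.4082 − 0.024)/0.041667 = 153.2 kN.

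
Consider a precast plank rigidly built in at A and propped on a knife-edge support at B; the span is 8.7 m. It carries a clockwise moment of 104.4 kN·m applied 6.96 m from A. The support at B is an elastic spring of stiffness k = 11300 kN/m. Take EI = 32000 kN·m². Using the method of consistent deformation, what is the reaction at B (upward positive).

R_B = 17.06 kN

Choose R_B as the redundant. The primary structure is the cantilever fixed at A.
Primary-structure tip deflection at B by superposition:
  clockwise couple 104.4 at a = 6.96: M₀a(2L − a)/(2EI) = 3793/EI
Flexibility coefficient — unit upward force at B: δ_{BB} = L³/(3EI) = 219.5/EI.
With EI = 32000 kN·m²: δ_0 = 0.11853 m and δ_{BB} = 0.006859 m/kN.
Compatibility — the spring shortens by R_B/k under the reaction it provides: δ_0 − R_B·δ_{BB} = R_B/k. With 1/k = 0.000088 m/kN, R_B = δ_0 / (δ_{BB} + 1/k) = 0.11853 / (0.006859 + 0.000088) = 17.06 kN.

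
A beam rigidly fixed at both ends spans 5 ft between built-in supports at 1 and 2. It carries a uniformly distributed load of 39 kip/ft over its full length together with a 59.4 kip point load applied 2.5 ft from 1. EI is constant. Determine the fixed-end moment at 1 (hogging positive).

Release both end moments; the primary structure is a simply-supported span 12 with redundants M_1 and M_2.
End rotations of the released simple span under the applied load (×1/EI):
  at 1: UDL 39: wL³/(24EI) = 203.1/EI
  at 2: UDL 39: wL³/(24EI) = 203.1/EI
  at 1: point load 59.4 at a = 2.5: Pab(L + b)/(6LEI) = 92.81/EI
  at 2: point load 59.4 at a = 2.5: Pab(L + a)/(6LEI) = 92.81/EI
  θ_10 = 295.9/EI,  θ_20 = 295.9/EI
Flexibility coefficients: a unit moment at one end gives L/(3EI) there and L/(6EI) at the far end, so f₁₁ = f₂₂ = 1.667/EI and f₁₂ = f₂₁ = 0.8333/EI.
Compatibility — zero rotation at each built-in end:
  1.667 M_1 + 0.8333 M_2 = 295.9
  0.8333 M_1 + 1.667 M_2 = 295.9
Solving the pair gives M_1 = 118.4 kip·ft and M_2 = 118.4 kip·ft (hogging).

M_1 = 118.4 kip·ft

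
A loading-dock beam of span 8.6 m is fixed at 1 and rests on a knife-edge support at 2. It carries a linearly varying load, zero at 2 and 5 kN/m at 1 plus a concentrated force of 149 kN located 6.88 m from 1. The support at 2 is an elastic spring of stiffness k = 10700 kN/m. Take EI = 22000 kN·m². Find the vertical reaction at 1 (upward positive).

Choose R_2 as the redundant. The primary structure is the cantilever fixed at 1.
Deflection at 2 on the released cantilever, summing each load's contribution:
  triangular load, peak 5 at the fixed end: w₀L⁴/(30EI) = 911.7/EI
  point load 149 at a = 6.88: Pa²(3L − a)/(6EI) = 22240/EI
  δ_0 = 23152/EI
Flexibility coefficient — unit upward force at 2: δ_{22} = L³/(3EI) = 212/EI.
With EI = 22000 kN·m²: δ_0 = 1.0523 m and δ_{22} = 0.009637 m/kN.
Compatibility — the spring shortens by R_2/k under the reaction it provides: δ_0 − R_2·δ_{22} = R_2/k. With 1/k = 0.000093 m/kN, R_2 = δ_0 / (δ_{22} + 1/k) = 1.0523 / (0.009637 + 0.000093) = 108.1 kN.
Vertical equilibrium: R_1 = ΣP − R_2 = 170.5 − 108.1 = 62.35 kN.

R_1 = 62.35 kN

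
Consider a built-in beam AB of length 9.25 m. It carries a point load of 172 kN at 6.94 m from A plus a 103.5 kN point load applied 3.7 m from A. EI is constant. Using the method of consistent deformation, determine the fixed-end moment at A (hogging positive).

M_A = 212.3 kN·m

Release both end moments; the primary structure is a simply-supported span AB with redundants M_A and M_B.
End rotations of the released simple span under the applied load (×1/EI):
  at A: point load 172 at a = 6.94: Pab(L + b)/(6LEI) = 574.3/EI
  at B: point load 172 at a = 6.94: Pab(L + a)/(6LEI) = 804.4/EI
  at A: point load 103.5 at a = 3.7: Pab(L + b)/(6LEI) = 566.8/EI
  at B: point load 103.5 at a = 3.7: Pab(L + a)/(6LEI) = 495.9/EI
  θ_A0 = 1141/EI,  θ_B0 = 1300/EI
Flexibility coefficients: a unit moment at one end gives L/(3EI) there and L/(6EI) at the far end, so f₁₁ = f₂₂ = 3.083/EI and f₁₂ = f₂₁ = 1.542/EI.
Compatibility — zero rotation at each built-in end:
  3.083 M_A + 1.542 M_B = 1141
  1.542 M_A + 3.083 M_B = 1300
Solving the pair gives M_A = 212.3 kN·m and M_B = 315.6 kN·m (hogging).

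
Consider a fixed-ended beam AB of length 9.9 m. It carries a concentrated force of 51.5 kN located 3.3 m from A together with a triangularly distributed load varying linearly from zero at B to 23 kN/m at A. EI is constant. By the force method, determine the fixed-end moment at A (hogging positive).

M_A = 188.2 kN·m

Release both end moments; the primary structure is a simply-supported span AB with redundants M_A and M_B.
On the primary (simply-supported) span, the end slopes from the loading are:
  at A: point load 51.5 at a = 3.3: Pab(L + b)/(6LEI) = 311.6/EI
  at B: point load 51.5 at a = 3.3: Pab(L + a)/(6LEI) = 249.3/EI
  at A: triangular load, peak 23: w₀L³/(45EI) = 495.9/EI
  at B: triangular load, peak 23: 7w₀L³/(360EI) = 433.9/EI
  θ_A0 = 807.5/EI,  θ_B0 = 683.2/EI
Flexibility coefficients: a unit moment at one end gives L/(3EI) there and L/(6EI) at the far end, so f₁₁ = f₂₂ = 3.3/EI and f₁₂ = f₂₁ = 1.65/EI.
Compatibility — zero rotation at each built-in end:
  3.3 M_A + 1.65 M_B = 807.5
  1.65 M_A + 3.3 M_B = 683.2
Solving the pair gives M_A = 188.2 kN·m and M_B = 112.9 kN·m (hogging).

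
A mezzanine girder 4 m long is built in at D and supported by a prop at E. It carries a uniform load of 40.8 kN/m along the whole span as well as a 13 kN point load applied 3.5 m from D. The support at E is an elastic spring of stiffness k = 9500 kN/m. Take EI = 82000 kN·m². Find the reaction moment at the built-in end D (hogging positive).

M_D = 167.5 kN·m

Remove the prop at E; the released (primary) structure is a cantilever built in at D.
Primary-structure tip deflection at E by superposition:
  UDL 40.8: wL⁴/(8EI) = 1306/EI
  point load 13 at a = 3.5: Pa²(3L − a)/(6EI) = 225.6/EI
  δ_0 = 1531/EI
Tip deflection under a unit load at E: L³/(3EI) = 21.33/EI.
With EI = 82000 kN·m²: δ_0 = 0.018673 m and δ_{EE} = 0.00026 m/kN.
Compatibility — the spring shortens by R_E/k under the reaction it provides: δ_0 − R_E·δ_{EE} = R_E/k. With 1/k = 0.000105 m/kN, R_E = δ_0 / (δ_{EE} + 1/k) = 0.018673 / (0.00026 + 0.000105) = 51.1 kN.
Moment equilibrium about D: M_D = Σ(load moments about D) − R_E·L = 371.9 − 51.1×4 = 167.5 kN·m.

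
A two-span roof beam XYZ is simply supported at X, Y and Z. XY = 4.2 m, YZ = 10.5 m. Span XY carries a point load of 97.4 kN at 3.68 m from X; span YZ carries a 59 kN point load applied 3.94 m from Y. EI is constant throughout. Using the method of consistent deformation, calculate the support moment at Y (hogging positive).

Insert a hinge at Y; M_Y is the redundant, and each span becomes simply supported.
End slopes at the hinge Y, treating each span as simply supported:
  span XY: point load 97.4 at a = 3.68: Pab(L + a)/(6LEI) = 58.28/EI
  span YZ: point load 59 at a = 3.94: Pab(L + b)/(6LEI) = 412.9/EI
  relative rotation θ_0 = (58.28 + 412.9)/EI = 471.2/EI
A unit hogging moment at Y produces rotation L₁/(3EI) + L₂/(3EI) = 4.9/EI.
Compatibility: M_Y·(L₁+L₂)/(3EI) = θ_0, giving M_Y = 96.17 kN·m (hogging).

M_Y = 96.17 kN·m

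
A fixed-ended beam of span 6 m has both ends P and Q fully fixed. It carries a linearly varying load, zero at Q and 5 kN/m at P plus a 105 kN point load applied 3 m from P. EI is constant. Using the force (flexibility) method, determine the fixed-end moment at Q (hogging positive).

M_Q = 84.75 kN·m

Release both end moments; the primary structure is a simply-supported span PQ with redundants M_P and M_Q.
End rotations of the released simple span under the applied load (×1/EI):
  at P: triangular load, peak 5: w₀L³/(45EI) = 24/EI
  at Q: triangular load, peak 5: 7w₀L³/(360EI) = 21/EI
  at P: point load 105 at a = 3: Pab(L + b)/(6LEI) = 236.2/EI
  at Q: point load 105 at a = 3: Pab(L + a)/(6LEI) = 236.2/EI
  θ_P0 = 260.2/EI,  θ_Q0 = 257.2/EI
Flexibility coefficients: a unit moment at one end gives L/(3EI) there and L/(6EI) at the far end, so f₁₁ = f₂₂ = 2/EI and f₁₂ = f₂₁ = 1/EI.
Compatibility — zero rotation at each built-in end:
  2 M_P + 1 M_Q = 260.2
  1 M_P + 2 M_Q = 257.2
Solving the pair gives M_P = 87.75 kN·m and M_Q = 84.75 kN·m (hogging).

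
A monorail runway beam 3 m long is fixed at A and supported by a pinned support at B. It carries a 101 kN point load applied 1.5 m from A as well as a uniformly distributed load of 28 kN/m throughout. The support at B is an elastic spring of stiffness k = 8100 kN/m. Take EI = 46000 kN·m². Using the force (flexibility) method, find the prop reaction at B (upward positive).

Release the roller at B. Primary structure: cantilever fixed at A.
Downward deflection at the released point B due to the loads:
  point load 101 at a = 1.5: Pa²(3L − a)/(6EI) = 284.1/EI
  UDL 28: wL⁴/(8EI) = 283.5/EI
  δ_0 = 567.6/EI
Tip deflection under a unit load at B: L³/(3EI) = 9/EI.
With EI = 46000 kN·m²: δ_0 = 0.012338 m and δ_{BB} = 0.000196 m/kN.
Compatibility — the spring shortens by R_B/k under the reaction it provides: δ_0 − R_B·δ_{BB} = R_B/k. With 1/k = 0.000123 m/kN, R_B = δ_0 / (δ_{BB} + 1/k) = 0.012338 / (0.000196 + 0.000123) = 38.66 kN.

R_B = 38.66 kN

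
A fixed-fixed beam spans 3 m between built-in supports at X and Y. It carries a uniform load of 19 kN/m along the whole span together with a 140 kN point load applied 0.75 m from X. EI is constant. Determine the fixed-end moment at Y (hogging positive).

M_Y = 33.94 kN·m

Release both end moments; the primary structure is a simply-supported span XY with redundants M_X and M_Y.
Simple-span end rotations at X and Y under the given loads:
  at X: UDL 19: wL³/(24EI) = 21.38/EI
  at Y: UDL 19: wL³/(24EI) = 21.38/EI
  at X: point load 140 at a = 0.75: Pab(L + b)/(6LEI) = 68.91/EI
  at Y: point load 140 at a = 0.75: Pab(L + a)/(6LEI) = 49.22/EI
  θ_X0 = 90.28/EI,  θ_Y0 = 70.59/EI
Flexibility coefficients: a unit moment at one end gives L/(3EI) there and L/(6EI) at the far end, so f₁₁ = f₂₂ = 1/EI and f₁₂ = f₂₁ = 0.5/EI.
Compatibility — zero rotation at each built-in end:
  1 M_X + 0.5 M_Y = 90.28
  0.5 M_X + 1 M_Y = 70.59
Solving the pair gives M_X = 73.31 kN·m and M_Y = 33.94 kN·m (hogging).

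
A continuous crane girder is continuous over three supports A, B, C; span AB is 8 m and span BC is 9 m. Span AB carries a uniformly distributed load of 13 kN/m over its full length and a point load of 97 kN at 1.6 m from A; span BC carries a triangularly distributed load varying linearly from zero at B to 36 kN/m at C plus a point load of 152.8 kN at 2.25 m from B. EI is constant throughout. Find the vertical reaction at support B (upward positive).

Take M_B as the redundant. Released structure: two simple spans AB and BC with a hinge at B.
Rotations at B on the released spans (each span's end-slope, ×1/EI):
  span AB: UDL 13: wL³/(24EI) = 277.3/EI
  span AB: point load 97 at a = 1.6: Pab(L + a)/(6LEI) = 198.7/EI
  span BC: triangular load, peak 36: 7w₀L³/(360EI) = 510.3/EI
  span BC: point load 152.8 at a = 2.25: Pab(L + b)/(6LEI) = 676.9/EI
  relative rotation θ_0 = (476 + 1187)/EI = 1663/EI
A unit hogging moment at B produces rotation L₁/(3EI) + L₂/(3EI) = 5.667/EI.
Compatibility: M_B·(L₁+L₂)/(3EI) = θ_0, giving M_B = 293.5 kN·m (hogging).
Span AB, ΣM about A with M_B applied at B: R_B^{AB}·8 = 571.2 + 293.5, so R_B^{AB} = 108.1 kN and R_A = 201 − 108.1 = 92.91 kN.
Span BC, ΣM about C: R_B^{BC}·9 = 1517 + 293.5, so R_B^{BC} = 201.2 kN and R_C = 314.8 − 201.2 = 113.6 kN.
R_B = 108.1 + 201.2 = 309.3 kN.

R_B = 309.3 kN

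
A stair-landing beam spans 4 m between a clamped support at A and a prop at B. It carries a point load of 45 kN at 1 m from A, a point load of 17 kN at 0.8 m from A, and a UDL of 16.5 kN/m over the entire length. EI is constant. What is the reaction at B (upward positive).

R_B = 29.57 kN

Take the reaction at B as the redundant and release it; the primary structure is a cantilever fixed at A.
Primary-structure tip deflection at B by superposition:
  point load 45 at a = 1: Pa²(3L − a)/(6EI) = 82.5/EI
  point load 17 at a = 0.8: Pa²(3L − a)/(6EI) = 20.31/EI
  UDL 16.5: wL⁴/(8EI) = 528/EI
  δ_0 = 630.8/EI
Flexibility coefficient — unit upward force at B: δ_{BB} = L³/(3EI) = 21.33/EI.
The prop prevents deflection at B: R_B = δ_0/δ_{BB} = 630.8/21.33 = 29.57 kN.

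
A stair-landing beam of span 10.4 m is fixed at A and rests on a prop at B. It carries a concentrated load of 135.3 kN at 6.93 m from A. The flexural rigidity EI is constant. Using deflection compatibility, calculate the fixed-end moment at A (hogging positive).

Release the roller at B. Primary structure: cantilever fixed at A.
Free-end deflection of the primary structure under the applied loading (downward +):
  point load 135.3 at a = 6.93: Pa²(3L − a)/(6EI) = 26283/EI
Flexibility coefficient — unit upward force at B: δ_{BB} = L³/(3EI) = 375/EI.
The prop prevents deflection at B: R_B = δ_0/δ_{BB} = 26283/375 = 70.1 kN.
Moment equilibrium about A: M_A = Σ(load moments about A) − R_B·L = 937.6 − 70.1×10.4 = 208.6 kN·m.

M_A = 208.6 kN·m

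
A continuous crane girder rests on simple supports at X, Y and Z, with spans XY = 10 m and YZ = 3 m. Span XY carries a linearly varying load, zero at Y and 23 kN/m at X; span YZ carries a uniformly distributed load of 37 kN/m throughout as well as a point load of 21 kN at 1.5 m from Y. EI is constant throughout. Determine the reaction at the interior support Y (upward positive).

R_Y = 154.4 kN

Insert a hinge at Y; M_Y is the redundant, and each span becomes simply supported.
Rotations at Y on the released spans (each span's end-slope, ×1/EI):
  span XY: triangular load, peak 23: 7w₀L³/(360EI) = 447.2/EI
  span YZ: UDL 37: wL³/(24EI) = 41.62/EI
  span YZ: point load 21 at a = 1.5: Pab(L + b)/(6LEI) = 11.81/EI
  relative rotation θ_0 = (447.2 + 53.44)/EI = 500.7/EI
A unit hogging moment at Y produces rotation L₁/(3EI) + L₂/(3EI) = 4.333/EI.
Compatibility: M_Y·(L₁+L₂)/(3EI) = θ_0, giving M_Y = 115.5 kN·m (hogging).
Span XY, ΣM about X with M_Y applied at Y: R_Y^{XY}·10 = 383.3 + 115.5, so R_Y^{XY} = 49.89 kN and R_X = 115 − 49.89 = 65.11 kN.
Span YZ, ΣM about Z: R_Y^{YZ}·3 = 198 + 115.5, so R_Y^{YZ} = 104.5 kN and R_Z = 132 − 104.5 = 27.49 kN.
R_Y = 49.89 + 104.5 = 154.4 kN.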